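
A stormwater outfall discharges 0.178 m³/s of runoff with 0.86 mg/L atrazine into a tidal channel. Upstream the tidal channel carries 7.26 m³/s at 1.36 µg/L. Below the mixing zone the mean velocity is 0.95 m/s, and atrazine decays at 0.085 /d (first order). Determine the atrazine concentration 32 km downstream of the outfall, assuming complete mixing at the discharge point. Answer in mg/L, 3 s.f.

1.36 µg/L = 0.00136 mg/L.
After complete mixing, C₀ = (0.178·0.86 + 7.26·0.00136) / 7.438 = 0.02191 mg/L.
Travel time t = 3.2e+04 m / 0.95 m/s = 3.368e+04 s = 0.3899 d.
C = 0.02191·exp(−0.085·0.3899) = 0.02191·0.9674 = 0.02119 mg/L.

0.0212 mg/L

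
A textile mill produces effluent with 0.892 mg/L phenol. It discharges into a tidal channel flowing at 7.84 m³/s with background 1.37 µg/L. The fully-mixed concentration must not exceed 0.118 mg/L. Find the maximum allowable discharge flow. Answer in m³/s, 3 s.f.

1.18 m³/s

1.37 µg/L = 0.00137 mg/L.
Mass balance at complete mixing: C_std·(Q_w + Q_r) = Q_w·C_e + Q_r·C_b.
Rearranging, Q_w = Q_r·(C_std − C_b)/(C_e − C_std) = 7.84·(0.118 − 0.00137) / (0.892 − 0.118) = 1.181 m³/s.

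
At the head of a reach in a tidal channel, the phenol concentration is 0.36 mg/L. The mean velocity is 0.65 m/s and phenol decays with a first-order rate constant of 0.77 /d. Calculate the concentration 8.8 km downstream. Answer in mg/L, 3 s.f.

0.319 mg/L

Travel time t = 8.8 km / 0.65 m/s = 8800/0.65 = 1.354e+04 s = 0.1567 d.
First-order decay: C = 0.36·exp(−0.77·0.1567) = 0.36·0.8863 = 0.3191 mg/L.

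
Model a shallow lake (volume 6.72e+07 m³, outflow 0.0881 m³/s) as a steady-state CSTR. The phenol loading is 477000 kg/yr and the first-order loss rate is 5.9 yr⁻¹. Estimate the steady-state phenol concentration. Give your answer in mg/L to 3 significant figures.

1.19 mg/L

Outflow Q = 0.0881 m³/s × 3.156e+07 s/yr = 2.78e+06 m³/yr.
Steady-state CSTR mass balance: W = Q·C + k·V·C, so C = W/(Q + kV).
Q + kV = 2.78e+06 + 5.9·6.72e+07 = 3.993e+08 m³/yr.
C = 477000/3.993e+08 = 0.001195 kg/m³ = 1.195 mg/L.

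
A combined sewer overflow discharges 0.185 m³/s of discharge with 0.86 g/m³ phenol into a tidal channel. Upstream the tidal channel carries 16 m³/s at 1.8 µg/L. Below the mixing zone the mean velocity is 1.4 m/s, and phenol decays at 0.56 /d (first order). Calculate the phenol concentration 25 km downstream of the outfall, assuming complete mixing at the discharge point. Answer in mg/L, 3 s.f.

1.8 µg/L = 0.0018 mg/L.
After complete mixing, C₀ = (0.185·0.86 + 16·0.0018) / 16.18 = 0.01161 mg/L.
Travel time t = 2.5e+04 m / 1.4 m/s = 1.786e+04 s = 0.2067 d.
C = 0.01161·exp(−0.56·0.2067) = 0.01161·0.8907 = 0.01034 mg/L.

0.0103 mg/L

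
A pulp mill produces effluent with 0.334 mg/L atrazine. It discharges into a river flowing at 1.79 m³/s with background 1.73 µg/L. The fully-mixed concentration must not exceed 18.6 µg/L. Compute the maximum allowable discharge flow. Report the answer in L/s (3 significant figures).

95.7 L/s

1.73 µg/L = 0.00173 mg/L.
18.6 µg/L = 0.0186 mg/L.
Mass balance at complete mixing: C_std·(Q_w + Q_r) = Q_w·C_e + Q_r·C_b.
Rearranging, Q_w = Q_r·(C_std − C_b)/(C_e − C_std) = 1.79·(0.0186 − 0.00173) / (0.334 − 0.0186) = 0.09574 m³/s.
= 95.74 L/s.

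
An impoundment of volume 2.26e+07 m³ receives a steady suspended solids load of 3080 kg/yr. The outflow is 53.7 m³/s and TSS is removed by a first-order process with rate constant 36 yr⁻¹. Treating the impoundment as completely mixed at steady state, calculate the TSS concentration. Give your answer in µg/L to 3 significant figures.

Outflow Q = 53.7 m³/s × 3.156e+07 s/yr = 1.695e+09 m³/yr.
Steady-state CSTR mass balance: W = Q·C + k·V·C, so C = W/(Q + kV).
Q + kV = 1.695e+09 + 36·2.26e+07 = 2.508e+09 m³/yr.
C = 3080/2.508e+09 = 1.228e-06 kg/m³ = 0.001228 mg/L = 1.228 µg/L.

1.23 µg/L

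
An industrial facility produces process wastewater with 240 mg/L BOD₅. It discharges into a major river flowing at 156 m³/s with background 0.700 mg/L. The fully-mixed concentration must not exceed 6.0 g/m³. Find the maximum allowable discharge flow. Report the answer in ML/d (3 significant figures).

Mass balance at complete mixing: C_std·(Q_w + Q_r) = Q_w·C_e + Q_r·C_b.
Rearranging, Q_w = Q_r·(C_std − C_b)/(C_e − C_std) = 156·(6 − 0.7) / (240 − 6) = 3.533 m³/s.
= 305.3 ML/d.

305 ML/d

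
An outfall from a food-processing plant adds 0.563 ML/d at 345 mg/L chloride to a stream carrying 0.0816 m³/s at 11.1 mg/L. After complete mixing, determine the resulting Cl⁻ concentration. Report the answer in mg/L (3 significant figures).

0.563 ML/d = 0.006516 m³/s.
By mass balance at complete mixing, C = (0.006516·345 + 0.0816·11.1) / (0.006516 + 0.0816) = 3.154/0.08812 = 35.79 mg/L.

35.8 mg/L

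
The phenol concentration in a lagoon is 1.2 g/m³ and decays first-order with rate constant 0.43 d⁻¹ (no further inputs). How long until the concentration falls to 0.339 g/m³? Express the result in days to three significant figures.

t = ln(C₀/C)/k = ln(1.2/0.339)/0.43 = 1.264/0.43 = 2.94 d.

2.94 d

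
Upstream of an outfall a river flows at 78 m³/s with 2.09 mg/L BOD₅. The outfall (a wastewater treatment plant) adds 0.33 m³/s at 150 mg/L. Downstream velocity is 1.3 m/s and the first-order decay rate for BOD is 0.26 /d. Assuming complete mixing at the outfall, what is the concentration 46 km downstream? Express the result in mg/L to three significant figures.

After complete mixing, C₀ = (0.33·150 + 78·2.09) / 78.33 = 2.713 mg/L.
Travel time t = 4.6e+04 m / 1.3 m/s = 3.538e+04 s = 0.4095 d.
C = 2.713·exp(−0.26·0.4095) = 2.713·0.899 = 2.439 mg/L.

2.44 mg/L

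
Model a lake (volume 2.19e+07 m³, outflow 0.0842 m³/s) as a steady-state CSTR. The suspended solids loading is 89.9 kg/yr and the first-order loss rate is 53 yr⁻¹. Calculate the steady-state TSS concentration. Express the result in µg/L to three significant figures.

Outflow Q = 0.0842 m³/s × 3.156e+07 s/yr = 2.657e+06 m³/yr.
Steady-state CSTR mass balance: W = Q·C + k·V·C, so C = W/(Q + kV).
Q + kV = 2.657e+06 + 53·2.19e+07 = 1.163e+09 m³/yr.
C = 89.9/1.163e+09 = 7.728e-08 kg/m³ = 7.728e-05 mg/L = 0.07728 µg/L.

0.0773 µg/L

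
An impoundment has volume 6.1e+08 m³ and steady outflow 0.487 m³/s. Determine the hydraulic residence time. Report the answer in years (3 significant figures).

39.7 yr

Q = 0.487 m³/s × 3.156e+07 s/yr = 1.537e+07 m³/yr.
Hydraulic residence time τ = V/Q = 6.1e+08/1.537e+07 = 39.69 yr.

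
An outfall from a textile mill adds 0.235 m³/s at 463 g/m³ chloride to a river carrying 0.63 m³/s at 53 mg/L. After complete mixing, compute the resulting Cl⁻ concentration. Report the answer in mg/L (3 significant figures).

By mass balance at complete mixing, C = (0.235·463 + 0.63·53) / (0.235 + 0.63) = 142.2/0.865 = 164.4 mg/L.

164 mg/L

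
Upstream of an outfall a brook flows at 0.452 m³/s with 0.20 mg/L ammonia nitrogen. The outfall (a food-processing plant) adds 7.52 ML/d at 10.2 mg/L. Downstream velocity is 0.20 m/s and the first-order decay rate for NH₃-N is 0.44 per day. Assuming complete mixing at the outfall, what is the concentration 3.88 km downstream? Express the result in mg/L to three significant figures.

7.52 ML/d = 0.08704 m³/s.
After complete mixing, C₀ = (0.08704·10.2 + 0.452·0.2) / 0.539 = 1.815 mg/L.
Travel time t = 3880 m / 0.20 m/s = 1.94e+04 s = 0.2245 d.
C = 1.815·exp(−0.44·0.2245) = 1.815·0.9059 = 1.644 mg/L.

1.64 mg/L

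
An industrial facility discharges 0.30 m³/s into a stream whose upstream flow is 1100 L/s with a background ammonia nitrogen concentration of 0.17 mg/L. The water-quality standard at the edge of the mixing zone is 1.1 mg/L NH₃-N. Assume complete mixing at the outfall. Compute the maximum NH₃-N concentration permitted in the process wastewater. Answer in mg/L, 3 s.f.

4.51 mg/L

1100 L/s = 1.1 m³/s.
Mass balance: 1.1·1.4 = 0.3·Cₑ + 1.1·0.17.
Cₑ = (1.54 − 0.187) / 0.3 = 4.51 mg/L.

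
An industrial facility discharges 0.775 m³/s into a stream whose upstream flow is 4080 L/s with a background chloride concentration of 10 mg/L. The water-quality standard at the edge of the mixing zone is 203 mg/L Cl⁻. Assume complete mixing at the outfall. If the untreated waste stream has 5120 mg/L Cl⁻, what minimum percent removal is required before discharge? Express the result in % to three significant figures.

4080 L/s = 4.08 m³/s.
Mass balance: 203·4.855 = 0.775·Cₑ + 4.08·10.
Cₑ = (985.6 − 40.8) / 0.775 = 1219 mg/L.
Required removal = 1 − 1219/5120 = 76.19 %.

76.2 %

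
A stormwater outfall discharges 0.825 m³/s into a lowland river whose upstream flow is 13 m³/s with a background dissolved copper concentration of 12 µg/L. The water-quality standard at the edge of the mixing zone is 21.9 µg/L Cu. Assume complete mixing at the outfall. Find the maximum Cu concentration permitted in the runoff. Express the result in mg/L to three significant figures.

0.178 mg/L

12 µg/L = 0.012 mg/L.
21.9 µg/L = 0.0219 mg/L.
Mass balance: 0.0219·13.82 = 0.825·Cₑ + 13·0.012.
Cₑ = (0.3028 − 0.156) / 0.825 = 0.1779 mg/L.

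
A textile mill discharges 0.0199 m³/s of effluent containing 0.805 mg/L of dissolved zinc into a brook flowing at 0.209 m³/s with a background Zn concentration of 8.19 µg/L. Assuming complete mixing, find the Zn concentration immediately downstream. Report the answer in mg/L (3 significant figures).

0.0775 mg/L

8.19 µg/L = 0.00819 mg/L.
By mass balance at complete mixing, C = (0.0199·0.805 + 0.209·0.00819) / (0.0199 + 0.209) = 0.01773/0.2289 = 0.07746 mg/L.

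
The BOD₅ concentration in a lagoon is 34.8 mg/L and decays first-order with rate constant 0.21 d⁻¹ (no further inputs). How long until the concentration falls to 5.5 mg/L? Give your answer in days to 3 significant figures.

8.79 d

t = ln(C₀/C)/k = ln(34.8/5.5)/0.21 = 1.845/0.21 = 8.785 d.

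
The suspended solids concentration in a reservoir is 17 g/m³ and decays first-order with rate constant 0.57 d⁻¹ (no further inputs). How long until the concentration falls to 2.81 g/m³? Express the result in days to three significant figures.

3.16 d

t = ln(C₀/C)/k = ln(17/2.81)/0.57 = 1.8/0.57 = 3.158 d.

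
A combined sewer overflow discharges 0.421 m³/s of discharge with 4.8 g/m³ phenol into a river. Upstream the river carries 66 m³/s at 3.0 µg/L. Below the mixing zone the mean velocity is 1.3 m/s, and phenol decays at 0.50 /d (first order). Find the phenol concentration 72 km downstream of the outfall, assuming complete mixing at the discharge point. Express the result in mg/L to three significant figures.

3.0 µg/L = 0.003 mg/L.
After complete mixing, C₀ = (0.421·4.8 + 66·0.003) / 66.42 = 0.03341 mg/L.
Travel time t = 7.2e+04 m / 1.3 m/s = 5.538e+04 s = 0.641 d.
C = 0.03341·exp(−0.50·0.641) = 0.03341·0.7258 = 0.02424 mg/L.

0.0242 mg/L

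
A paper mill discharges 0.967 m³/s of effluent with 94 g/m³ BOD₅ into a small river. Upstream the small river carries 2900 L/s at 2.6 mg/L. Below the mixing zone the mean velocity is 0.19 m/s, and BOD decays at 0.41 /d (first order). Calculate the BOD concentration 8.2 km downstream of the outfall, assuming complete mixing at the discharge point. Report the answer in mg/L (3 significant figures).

2900 L/s = 2.9 m³/s.
After complete mixing, C₀ = (0.967·94 + 2.9·2.6) / 3.867 = 25.46 mg/L.
Travel time t = 8200 m / 0.19 m/s = 4.316e+04 s = 0.4995 d.
C = 25.46·exp(−0.41·0.4995) = 25.46·0.8148 = 20.74 mg/L.

20.7 mg/L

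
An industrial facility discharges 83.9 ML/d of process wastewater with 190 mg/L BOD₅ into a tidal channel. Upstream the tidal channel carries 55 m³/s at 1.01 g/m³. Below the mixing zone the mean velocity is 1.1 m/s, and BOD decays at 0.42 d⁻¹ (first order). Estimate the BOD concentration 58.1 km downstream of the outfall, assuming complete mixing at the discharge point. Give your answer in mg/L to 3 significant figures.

83.9 ML/d = 0.9711 m³/s.
After complete mixing, C₀ = (0.9711·190 + 55·1.01) / 55.97 = 4.289 mg/L.
Travel time t = 5.81e+04 m / 1.1 m/s = 5.282e+04 s = 0.6113 d.
C = 4.289·exp(−0.42·0.6113) = 4.289·0.7736 = 3.318 mg/L.

3.32 mg/L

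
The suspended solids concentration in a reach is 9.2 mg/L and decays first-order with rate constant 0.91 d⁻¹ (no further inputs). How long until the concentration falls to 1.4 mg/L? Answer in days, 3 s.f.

t = ln(C₀/C)/k = ln(9.2/1.4)/0.91 = 1.883/0.91 = 2.069 d.

2.07 d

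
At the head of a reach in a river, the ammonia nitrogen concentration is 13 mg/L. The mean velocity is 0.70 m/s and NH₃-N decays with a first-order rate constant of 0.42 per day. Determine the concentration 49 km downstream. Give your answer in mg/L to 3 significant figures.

Travel time t = 49 km / 0.70 m/s = 4.9e+04/0.70 = 7e+04 s = 0.8102 d.
First-order decay: C = 13·exp(−0.42·0.8102) = 13·0.7116 = 9.25 mg/L.

9.25 mg/L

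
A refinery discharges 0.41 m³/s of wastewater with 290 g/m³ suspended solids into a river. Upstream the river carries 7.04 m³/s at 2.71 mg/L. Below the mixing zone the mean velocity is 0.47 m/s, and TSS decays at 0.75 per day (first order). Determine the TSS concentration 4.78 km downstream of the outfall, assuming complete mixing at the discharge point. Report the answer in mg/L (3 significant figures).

After complete mixing, C₀ = (0.41·290 + 7.04·2.71) / 7.45 = 18.52 mg/L.
Travel time t = 4780 m / 0.47 m/s = 1.017e+04 s = 0.1177 d.
C = 18.52·exp(−0.75·0.1177) = 18.52·0.9155 = 16.96 mg/L.

17.0 mg/L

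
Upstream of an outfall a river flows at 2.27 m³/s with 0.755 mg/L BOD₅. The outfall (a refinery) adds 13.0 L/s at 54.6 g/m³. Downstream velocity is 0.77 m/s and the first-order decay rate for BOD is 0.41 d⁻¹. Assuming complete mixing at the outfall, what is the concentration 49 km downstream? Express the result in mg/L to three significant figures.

0.785 mg/L

13.0 L/s = 0.013 m³/s.
After complete mixing, C₀ = (0.013·54.6 + 2.27·0.755) / 2.283 = 1.062 mg/L.
Travel time t = 4.9e+04 m / 0.77 m/s = 6.364e+04 s = 0.7365 d.
C = 1.062·exp(−0.41·0.7365) = 1.062·0.7394 = 0.7849 mg/L.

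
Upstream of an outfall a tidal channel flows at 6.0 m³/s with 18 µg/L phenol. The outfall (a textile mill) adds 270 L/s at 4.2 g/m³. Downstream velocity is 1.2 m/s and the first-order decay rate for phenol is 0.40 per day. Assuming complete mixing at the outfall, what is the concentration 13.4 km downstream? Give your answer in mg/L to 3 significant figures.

270 L/s = 0.27 m³/s.
18 µg/L = 0.018 mg/L.
After complete mixing, C₀ = (0.27·4.2 + 6·0.018) / 6.27 = 0.1981 mg/L.
Travel time t = 1.34e+04 m / 1.2 m/s = 1.117e+04 s = 0.1292 d.
C = 0.1981·exp(−0.40·0.1292) = 0.1981·0.9496 = 0.1881 mg/L.

0.188 mg/L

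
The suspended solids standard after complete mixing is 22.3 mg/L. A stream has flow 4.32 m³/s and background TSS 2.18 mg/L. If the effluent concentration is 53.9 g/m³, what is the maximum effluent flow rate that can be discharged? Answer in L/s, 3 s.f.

2750 L/s

Mass balance at complete mixing: C_std·(Q_w + Q_r) = Q_w·C_e + Q_r·C_b.
Rearranging, Q_w = Q_r·(C_std − C_b)/(C_e − C_std) = 4.32·(22.3 − 2.18) / (53.9 − 22.3) = 2.751 m³/s.
= 2751 L/s.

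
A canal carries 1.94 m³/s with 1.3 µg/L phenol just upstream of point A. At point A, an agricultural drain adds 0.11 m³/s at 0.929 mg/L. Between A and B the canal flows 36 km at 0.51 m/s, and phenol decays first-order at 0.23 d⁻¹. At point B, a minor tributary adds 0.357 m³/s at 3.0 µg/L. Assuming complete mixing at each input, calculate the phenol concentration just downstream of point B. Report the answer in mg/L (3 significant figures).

0.0365 mg/L

1.3 µg/L = 0.0013 mg/L.
After input A: C = (1.94·0.0013 + 0.11·0.929) / 2.05 = 0.05108 mg/L.
Over the 36 km reach to input B (t = 7.059e+04 s = 0.817 d), decay gives C = 0.05108·exp(−0.23·0.817) = 0.04233 mg/L.
3.0 µg/L = 0.003 mg/L.
After input B: C = (2.05·0.04233 + 0.357·0.003) / 2.407 = 0.0365 mg/L.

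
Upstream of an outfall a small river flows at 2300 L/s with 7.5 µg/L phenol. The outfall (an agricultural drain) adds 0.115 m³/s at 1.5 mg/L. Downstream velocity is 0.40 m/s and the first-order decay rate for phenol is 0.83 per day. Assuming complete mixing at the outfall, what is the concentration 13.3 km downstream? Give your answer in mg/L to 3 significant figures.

2300 L/s = 2.3 m³/s.
7.5 µg/L = 0.0075 mg/L.
After complete mixing, C₀ = (0.115·1.5 + 2.3·0.0075) / 2.415 = 0.07857 mg/L.
Travel time t = 1.33e+04 m / 0.40 m/s = 3.325e+04 s = 0.3848 d.
C = 0.07857·exp(−0.83·0.3848) = 0.07857·0.7266 = 0.05709 mg/L.

0.0571 mg/L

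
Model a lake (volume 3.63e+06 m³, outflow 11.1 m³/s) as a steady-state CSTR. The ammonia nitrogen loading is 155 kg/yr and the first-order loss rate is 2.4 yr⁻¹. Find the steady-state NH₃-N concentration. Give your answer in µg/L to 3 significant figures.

0.432 µg/L

Outflow Q = 11.1 m³/s × 3.156e+07 s/yr = 3.503e+08 m³/yr.
Steady-state CSTR mass balance: W = Q·C + k·V·C, so C = W/(Q + kV).
Q + kV = 3.503e+08 + 2.4·3.63e+06 = 3.59e+08 m³/yr.
C = 155/3.59e+08 = 4.318e-07 kg/m³ = 0.0004318 mg/L = 0.4318 µg/L.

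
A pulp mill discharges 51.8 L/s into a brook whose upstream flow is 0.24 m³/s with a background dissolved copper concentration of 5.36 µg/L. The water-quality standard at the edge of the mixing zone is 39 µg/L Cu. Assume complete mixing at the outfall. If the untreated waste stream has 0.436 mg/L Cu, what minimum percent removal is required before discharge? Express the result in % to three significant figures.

55.3 %

51.8 L/s = 0.0518 m³/s.
5.36 µg/L = 0.00536 mg/L.
39 µg/L = 0.039 mg/L.
Mass balance: 0.039·0.2918 = 0.0518·Cₑ + 0.24·0.00536.
Cₑ = (0.01138 − 0.001286) / 0.0518 = 0.1949 mg/L.
Required removal = 1 − 0.1949/0.436 = 55.31 %.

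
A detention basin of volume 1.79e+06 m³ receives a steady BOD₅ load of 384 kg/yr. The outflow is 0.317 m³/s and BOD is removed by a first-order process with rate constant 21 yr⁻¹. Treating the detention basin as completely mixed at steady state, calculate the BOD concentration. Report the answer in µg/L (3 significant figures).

Outflow Q = 0.317 m³/s × 3.156e+07 s/yr = 1e+07 m³/yr.
Steady-state CSTR mass balance: W = Q·C + k·V·C, so C = W/(Q + kV).
Q + kV = 1e+07 + 21·1.79e+06 = 4.759e+07 m³/yr.
C = 384/4.759e+07 = 8.068e-06 kg/m³ = 0.008068 mg/L = 8.068 µg/L.

8.07 µg/L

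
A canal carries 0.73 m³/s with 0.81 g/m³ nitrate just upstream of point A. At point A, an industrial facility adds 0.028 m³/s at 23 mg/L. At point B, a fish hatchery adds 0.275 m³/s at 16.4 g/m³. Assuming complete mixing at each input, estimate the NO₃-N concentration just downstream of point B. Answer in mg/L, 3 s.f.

After input A: C = (0.73·0.81 + 0.028·23) / 0.758 = 1.63 mg/L.
After input B: C = (0.758·1.63 + 0.275·16.4) / 1.033 = 5.562 mg/L.

5.56 mg/L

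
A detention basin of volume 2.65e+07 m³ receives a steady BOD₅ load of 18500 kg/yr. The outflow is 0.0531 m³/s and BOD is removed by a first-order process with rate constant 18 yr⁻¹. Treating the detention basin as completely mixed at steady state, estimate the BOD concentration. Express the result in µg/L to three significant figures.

Outflow Q = 0.0531 m³/s × 3.156e+07 s/yr = 1.676e+06 m³/yr.
Steady-state CSTR mass balance: W = Q·C + k·V·C, so C = W/(Q + kV).
Q + kV = 1.676e+06 + 18·2.65e+07 = 4.787e+08 m³/yr.
C = 18500/4.787e+08 = 3.865e-05 kg/m³ = 0.03865 mg/L = 38.65 µg/L.

38.6 µg/L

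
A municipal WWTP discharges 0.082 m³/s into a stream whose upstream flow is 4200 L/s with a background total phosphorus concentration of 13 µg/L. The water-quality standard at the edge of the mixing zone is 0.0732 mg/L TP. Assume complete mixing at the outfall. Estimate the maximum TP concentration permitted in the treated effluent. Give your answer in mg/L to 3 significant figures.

3.16 mg/L

4200 L/s = 4.2 m³/s.
13 µg/L = 0.013 mg/L.
Mass balance: 0.0732·4.282 = 0.082·Cₑ + 4.2·0.013.
Cₑ = (0.3134 − 0.0546) / 0.082 = 3.157 mg/L.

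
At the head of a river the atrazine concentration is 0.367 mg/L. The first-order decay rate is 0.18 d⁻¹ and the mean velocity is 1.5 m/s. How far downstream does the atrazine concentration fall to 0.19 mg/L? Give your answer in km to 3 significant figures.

From C = C₀·e^(−kt), t = ln(C₀/C)/k = ln(0.367/0.19)/0.18 = 0.6583/0.18 = 3.657 d.
Distance = v·t = 1.5 m/s × 3.16e+05 s = 4.74e+05 m = 474 km.

474 km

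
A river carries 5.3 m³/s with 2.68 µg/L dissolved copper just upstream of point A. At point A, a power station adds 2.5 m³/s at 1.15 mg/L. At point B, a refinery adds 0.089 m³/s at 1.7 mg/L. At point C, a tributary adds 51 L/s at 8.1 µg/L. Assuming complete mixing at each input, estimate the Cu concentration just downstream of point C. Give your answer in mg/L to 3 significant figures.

2.68 µg/L = 0.00268 mg/L.
After input A: C = (5.3·0.00268 + 2.5·1.15) / 7.8 = 0.3704 mg/L.
After input B: C = (7.8·0.3704 + 0.089·1.7) / 7.889 = 0.3854 mg/L.
51 L/s = 0.051 m³/s.
8.1 µg/L = 0.0081 mg/L.
After input C: C = (7.889·0.3854 + 0.051·0.0081) / 7.94 = 0.383 mg/L.

0.383 mg/L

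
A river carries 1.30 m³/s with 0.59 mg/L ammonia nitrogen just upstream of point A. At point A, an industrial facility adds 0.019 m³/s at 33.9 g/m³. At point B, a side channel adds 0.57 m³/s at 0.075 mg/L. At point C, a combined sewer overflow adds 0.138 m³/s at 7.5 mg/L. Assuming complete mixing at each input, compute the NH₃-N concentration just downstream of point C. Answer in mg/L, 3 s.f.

After input A: C = (1.3·0.59 + 0.019·33.9) / 1.319 = 1.07 mg/L.
After input B: C = (1.319·1.07 + 0.57·0.075) / 1.889 = 0.7696 mg/L.
After input C: C = (1.889·0.7696 + 0.138·7.5) / 2.027 = 1.228 mg/L.

1.23 mg/L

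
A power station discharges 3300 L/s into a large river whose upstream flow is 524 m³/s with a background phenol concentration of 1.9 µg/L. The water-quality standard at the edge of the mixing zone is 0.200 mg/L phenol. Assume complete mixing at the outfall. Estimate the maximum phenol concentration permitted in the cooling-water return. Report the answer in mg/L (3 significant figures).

3300 L/s = 3.3 m³/s.
1.9 µg/L = 0.0019 mg/L.
Mass balance: 0.2·527.3 = 3.3·Cₑ + 524·0.0019.
Cₑ = (105.5 − 0.9956) / 3.3 = 31.66 mg/L.

31.7 mg/L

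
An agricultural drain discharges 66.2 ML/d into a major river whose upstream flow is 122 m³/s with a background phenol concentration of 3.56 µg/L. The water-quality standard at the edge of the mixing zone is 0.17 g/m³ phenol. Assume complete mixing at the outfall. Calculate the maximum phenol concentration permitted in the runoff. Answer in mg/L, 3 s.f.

66.2 ML/d = 0.7662 m³/s.
3.56 µg/L = 0.00356 mg/L.
Mass balance: 0.17·122.8 = 0.7662·Cₑ + 122·0.00356.
Cₑ = (20.87 − 0.4343) / 0.7662 = 26.67 mg/L.

26.7 mg/L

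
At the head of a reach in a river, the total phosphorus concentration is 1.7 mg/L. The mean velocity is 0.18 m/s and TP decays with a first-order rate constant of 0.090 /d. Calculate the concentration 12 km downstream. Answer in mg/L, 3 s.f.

1.59 mg/L

Travel time t = 12 km / 0.18 m/s = 1.2e+04/0.18 = 6.667e+04 s = 0.7716 d.
First-order decay: C = 1.7·exp(−0.090·0.7716) = 1.7·0.9329 = 1.586 mg/L.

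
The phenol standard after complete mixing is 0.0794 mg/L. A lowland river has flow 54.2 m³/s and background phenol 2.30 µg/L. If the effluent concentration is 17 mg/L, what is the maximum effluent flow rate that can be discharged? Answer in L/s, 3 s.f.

2.30 µg/L = 0.0023 mg/L.
Mass balance at complete mixing: C_std·(Q_w + Q_r) = Q_w·C_e + Q_r·C_b.
Rearranging, Q_w = Q_r·(C_std − C_b)/(C_e − C_std) = 54.2·(0.0794 − 0.0023) / (17 − 0.0794) = 0.247 m³/s.
= 247 L/s.

247 L/s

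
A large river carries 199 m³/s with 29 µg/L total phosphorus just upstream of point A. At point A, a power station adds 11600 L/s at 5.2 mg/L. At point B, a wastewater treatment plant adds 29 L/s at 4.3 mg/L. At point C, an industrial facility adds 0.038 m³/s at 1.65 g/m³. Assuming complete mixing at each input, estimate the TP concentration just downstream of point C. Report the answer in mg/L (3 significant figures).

0.315 mg/L

29 µg/L = 0.029 mg/L.
11600 L/s = 11.6 m³/s.
After input A: C = (199·0.029 + 11.6·5.2) / 210.6 = 0.3138 mg/L.
29 L/s = 0.029 m³/s.
After input B: C = (210.6·0.3138 + 0.029·4.3) / 210.6 = 0.3144 mg/L.
After input C: C = (210.6·0.3144 + 0.038·1.65) / 210.7 = 0.3146 mg/L.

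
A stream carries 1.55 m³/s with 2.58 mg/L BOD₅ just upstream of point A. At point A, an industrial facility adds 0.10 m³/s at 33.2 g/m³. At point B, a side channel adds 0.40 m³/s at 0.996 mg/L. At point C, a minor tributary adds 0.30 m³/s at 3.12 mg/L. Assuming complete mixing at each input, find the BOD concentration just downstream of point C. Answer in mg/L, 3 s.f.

3.68 mg/L

After input A: C = (1.55·2.58 + 0.1·33.2) / 1.65 = 4.436 mg/L.
After input B: C = (1.65·4.436 + 0.4·0.996) / 2.05 = 3.765 mg/L.
After input C: C = (2.05·3.765 + 0.3·3.12) / 2.35 = 3.682 mg/L.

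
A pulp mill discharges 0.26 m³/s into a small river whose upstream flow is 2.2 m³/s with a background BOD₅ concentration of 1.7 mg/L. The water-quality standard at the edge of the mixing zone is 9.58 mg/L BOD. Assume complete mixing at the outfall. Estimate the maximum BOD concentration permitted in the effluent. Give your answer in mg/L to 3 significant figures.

Mass balance: 9.58·2.46 = 0.26·Cₑ + 2.2·1.7.
Cₑ = (23.57 − 3.74) / 0.26 = 76.26 mg/L.

76.3 mg/L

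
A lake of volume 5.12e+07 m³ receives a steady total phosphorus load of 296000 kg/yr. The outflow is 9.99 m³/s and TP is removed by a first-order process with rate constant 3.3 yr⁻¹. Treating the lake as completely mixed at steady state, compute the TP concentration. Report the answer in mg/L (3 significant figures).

Outflow Q = 9.99 m³/s × 3.156e+07 s/yr = 3.153e+08 m³/yr.
Steady-state CSTR mass balance: W = Q·C + k·V·C, so C = W/(Q + kV).
Q + kV = 3.153e+08 + 3.3·5.12e+07 = 4.842e+08 m³/yr.
C = 296000/4.842e+08 = 0.0006113 kg/m³ = 0.6113 mg/L.

0.611 mg/L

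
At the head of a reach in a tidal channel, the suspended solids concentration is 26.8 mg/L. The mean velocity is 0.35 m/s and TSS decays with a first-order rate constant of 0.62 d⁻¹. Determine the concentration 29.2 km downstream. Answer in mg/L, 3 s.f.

14.7 mg/L

Travel time t = 29.2 km / 0.35 m/s = 2.92e+04/0.35 = 8.343e+04 s = 0.9656 d.
First-order decay: C = 26.8·exp(−0.62·0.9656) = 26.8·0.5495 = 14.73 mg/L.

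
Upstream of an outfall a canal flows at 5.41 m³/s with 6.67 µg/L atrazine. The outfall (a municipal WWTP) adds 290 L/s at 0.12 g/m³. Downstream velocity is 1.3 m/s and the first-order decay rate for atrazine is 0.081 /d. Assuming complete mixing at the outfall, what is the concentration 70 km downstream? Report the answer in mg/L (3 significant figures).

0.0118 mg/L

290 L/s = 0.29 m³/s.
6.67 µg/L = 0.00667 mg/L.
After complete mixing, C₀ = (0.29·0.12 + 5.41·0.00667) / 5.7 = 0.01244 mg/L.
Travel time t = 7e+04 m / 1.3 m/s = 5.385e+04 s = 0.6232 d.
C = 0.01244·exp(−0.081·0.6232) = 0.01244·0.9508 = 0.01182 mg/L.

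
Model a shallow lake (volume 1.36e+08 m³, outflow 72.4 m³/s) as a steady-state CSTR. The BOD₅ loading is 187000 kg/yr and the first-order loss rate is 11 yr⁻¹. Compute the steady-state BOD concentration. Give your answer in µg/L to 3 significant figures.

Outflow Q = 72.4 m³/s × 3.156e+07 s/yr = 2.285e+09 m³/yr.
Steady-state CSTR mass balance: W = Q·C + k·V·C, so C = W/(Q + kV).
Q + kV = 2.285e+09 + 11·1.36e+08 = 3.781e+09 m³/yr.
C = 187000/3.781e+09 = 4.946e-05 kg/m³ = 0.04946 mg/L = 49.46 µg/L.

49.5 µg/L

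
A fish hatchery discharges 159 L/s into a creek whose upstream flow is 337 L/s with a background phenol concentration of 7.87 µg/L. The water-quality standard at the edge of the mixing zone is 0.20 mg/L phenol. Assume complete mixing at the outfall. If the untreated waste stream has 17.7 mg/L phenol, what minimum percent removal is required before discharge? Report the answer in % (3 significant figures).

159 L/s = 0.159 m³/s.
337 L/s = 0.337 m³/s.
7.87 µg/L = 0.00787 mg/L.
Mass balance: 0.2·0.496 = 0.159·Cₑ + 0.337·0.00787.
Cₑ = (0.0992 − 0.002652) / 0.159 = 0.6072 mg/L.
Required removal = 1 − 0.6072/17.7 = 96.57 %.

96.6 %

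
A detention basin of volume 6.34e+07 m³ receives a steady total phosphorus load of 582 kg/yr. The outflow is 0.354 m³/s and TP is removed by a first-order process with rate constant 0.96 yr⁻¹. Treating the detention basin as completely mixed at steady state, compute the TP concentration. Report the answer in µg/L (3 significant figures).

Outflow Q = 0.354 m³/s × 3.156e+07 s/yr = 1.117e+07 m³/yr.
Steady-state CSTR mass balance: W = Q·C + k·V·C, so C = W/(Q + kV).
Q + kV = 1.117e+07 + 0.96·6.34e+07 = 7.204e+07 m³/yr.
C = 582/7.204e+07 = 8.079e-06 kg/m³ = 0.008079 mg/L = 8.079 µg/L.

8.08 µg/L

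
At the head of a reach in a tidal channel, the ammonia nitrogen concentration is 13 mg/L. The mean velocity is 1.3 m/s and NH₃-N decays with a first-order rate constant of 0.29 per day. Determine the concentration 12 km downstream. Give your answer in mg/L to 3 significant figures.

12.6 mg/L

Travel time t = 12 km / 1.3 m/s = 1.2e+04/1.3 = 9231 s = 0.1068 d.
First-order decay: C = 13·exp(−0.29·0.1068) = 13·0.9695 = 12.6 mg/L.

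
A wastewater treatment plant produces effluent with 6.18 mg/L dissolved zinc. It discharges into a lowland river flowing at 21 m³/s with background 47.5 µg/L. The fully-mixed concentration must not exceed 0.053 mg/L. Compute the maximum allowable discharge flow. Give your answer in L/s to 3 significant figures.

47.5 µg/L = 0.0475 mg/L.
Mass balance at complete mixing: C_std·(Q_w + Q_r) = Q_w·C_e + Q_r·C_b.
Rearranging, Q_w = Q_r·(C_std − C_b)/(C_e − C_std) = 21·(0.053 − 0.0475) / (6.18 − 0.053) = 0.01885 m³/s.
= 18.85 L/s.

18.9 L/s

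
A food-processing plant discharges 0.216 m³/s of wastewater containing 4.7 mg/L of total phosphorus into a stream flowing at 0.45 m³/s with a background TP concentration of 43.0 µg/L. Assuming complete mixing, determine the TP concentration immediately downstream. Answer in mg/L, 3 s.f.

43.0 µg/L = 0.043 mg/L.
By mass balance at complete mixing, C = (0.216·4.7 + 0.45·0.043) / (0.216 + 0.45) = 1.035/0.666 = 1.553 mg/L.

1.55 mg/L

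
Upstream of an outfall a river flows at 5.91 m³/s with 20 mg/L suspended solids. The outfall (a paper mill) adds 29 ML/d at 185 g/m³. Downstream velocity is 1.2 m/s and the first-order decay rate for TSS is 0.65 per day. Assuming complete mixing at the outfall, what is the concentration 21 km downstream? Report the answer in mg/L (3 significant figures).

25.3 mg/L

29 ML/d = 0.3356 m³/s.
After complete mixing, C₀ = (0.3356·185 + 5.91·20) / 6.246 = 28.87 mg/L.
Travel time t = 2.1e+04 m / 1.2 m/s = 1.75e+04 s = 0.2025 d.
C = 28.87·exp(−0.65·0.2025) = 28.87·0.8766 = 25.31 mg/L.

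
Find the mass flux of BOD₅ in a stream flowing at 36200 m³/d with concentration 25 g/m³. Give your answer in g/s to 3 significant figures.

10.5 g/s

36200 m³/d = 0.419 m³/s.
Mass flux = Q·C = 0.419 m³/s × 25 g/m³ = 10.47 g/s.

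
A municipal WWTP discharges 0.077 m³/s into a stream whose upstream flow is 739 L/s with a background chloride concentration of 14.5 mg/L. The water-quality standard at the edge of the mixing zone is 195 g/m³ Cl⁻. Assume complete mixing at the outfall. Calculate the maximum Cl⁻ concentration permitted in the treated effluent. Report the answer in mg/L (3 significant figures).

739 L/s = 0.739 m³/s.
Mass balance: 195·0.816 = 0.077·Cₑ + 0.739·14.5.
Cₑ = (159.1 − 10.72) / 0.077 = 1927 mg/L.

1930 mg/L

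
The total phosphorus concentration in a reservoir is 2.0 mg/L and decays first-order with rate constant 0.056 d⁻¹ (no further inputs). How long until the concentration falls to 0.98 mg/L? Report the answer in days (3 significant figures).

12.7 d

t = ln(C₀/C)/k = ln(2.0/0.98)/0.056 = 0.7133/0.056 = 12.74 d.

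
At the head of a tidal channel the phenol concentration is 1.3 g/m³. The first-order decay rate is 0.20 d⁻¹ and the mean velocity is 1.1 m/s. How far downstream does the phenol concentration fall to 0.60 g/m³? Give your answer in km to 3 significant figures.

From C = C₀·e^(−kt), t = ln(C₀/C)/k = ln(1.3/0.60)/0.20 = 0.7732/0.20 = 3.866 d.
Distance = v·t = 1.1 m/s × 3.34e+05 s = 3.674e+05 m = 367.4 km.

367 km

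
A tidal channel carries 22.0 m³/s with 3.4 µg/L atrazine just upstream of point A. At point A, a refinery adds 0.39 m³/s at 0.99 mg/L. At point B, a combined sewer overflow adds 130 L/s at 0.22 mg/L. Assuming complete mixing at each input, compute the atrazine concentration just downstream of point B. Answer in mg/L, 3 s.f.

3.4 µg/L = 0.0034 mg/L.
After input A: C = (22·0.0034 + 0.39·0.99) / 22.39 = 0.02059 mg/L.
130 L/s = 0.13 m³/s.
After input B: C = (22.39·0.02059 + 0.13·0.22) / 22.52 = 0.02174 mg/L.

0.0217 mg/L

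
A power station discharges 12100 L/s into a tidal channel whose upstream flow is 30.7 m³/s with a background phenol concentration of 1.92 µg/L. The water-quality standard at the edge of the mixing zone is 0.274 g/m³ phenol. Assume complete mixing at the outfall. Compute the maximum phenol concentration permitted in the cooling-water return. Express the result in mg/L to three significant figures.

0.964 mg/L

12100 L/s = 12.1 m³/s.
1.92 µg/L = 0.00192 mg/L.
Mass balance: 0.274·42.8 = 12.1·Cₑ + 30.7·0.00192.
Cₑ = (11.73 − 0.05894) / 12.1 = 0.9643 mg/L.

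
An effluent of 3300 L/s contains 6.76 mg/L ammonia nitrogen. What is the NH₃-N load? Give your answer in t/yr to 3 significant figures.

3300 L/s = 3.3 m³/s.
Mass flux = Q·C = 3.3 m³/s × 6.76 g/m³ = 22.31 g/s.
= 22.31 g/s × 31.56 = 704 t/yr.

704 t/yr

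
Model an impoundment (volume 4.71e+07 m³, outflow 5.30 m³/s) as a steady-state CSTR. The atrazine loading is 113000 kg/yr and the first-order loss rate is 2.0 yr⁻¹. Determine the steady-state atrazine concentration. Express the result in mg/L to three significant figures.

Outflow Q = 5.30 m³/s × 3.156e+07 s/yr = 1.673e+08 m³/yr.
Steady-state CSTR mass balance: W = Q·C + k·V·C, so C = W/(Q + kV).
Q + kV = 1.673e+08 + 2.0·4.71e+07 = 2.615e+08 m³/yr.
C = 113000/2.615e+08 = 0.0004322 kg/m³ = 0.4322 mg/L.

0.432 mg/L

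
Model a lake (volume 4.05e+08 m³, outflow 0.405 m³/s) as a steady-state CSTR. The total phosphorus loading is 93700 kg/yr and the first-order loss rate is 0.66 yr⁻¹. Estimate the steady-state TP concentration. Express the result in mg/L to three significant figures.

0.335 mg/L

Outflow Q = 0.405 m³/s × 3.156e+07 s/yr = 1.278e+07 m³/yr.
Steady-state CSTR mass balance: W = Q·C + k·V·C, so C = W/(Q + kV).
Q + kV = 1.278e+07 + 0.66·4.05e+08 = 2.801e+08 m³/yr.
C = 93700/2.801e+08 = 0.0003345 kg/m³ = 0.3345 mg/L.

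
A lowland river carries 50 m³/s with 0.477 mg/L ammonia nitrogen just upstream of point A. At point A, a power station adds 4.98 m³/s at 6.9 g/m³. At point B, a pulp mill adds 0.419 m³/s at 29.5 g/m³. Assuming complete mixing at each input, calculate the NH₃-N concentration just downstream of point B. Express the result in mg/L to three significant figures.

After input A: C = (50·0.477 + 4.98·6.9) / 54.98 = 1.059 mg/L.
After input B: C = (54.98·1.059 + 0.419·29.5) / 55.4 = 1.274 mg/L.

1.27 mg/L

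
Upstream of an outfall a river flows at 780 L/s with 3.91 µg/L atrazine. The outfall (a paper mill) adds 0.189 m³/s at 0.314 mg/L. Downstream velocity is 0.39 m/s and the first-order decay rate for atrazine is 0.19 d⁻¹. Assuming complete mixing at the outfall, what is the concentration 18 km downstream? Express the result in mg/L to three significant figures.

780 L/s = 0.78 m³/s.
3.91 µg/L = 0.00391 mg/L.
After complete mixing, C₀ = (0.189·0.314 + 0.78·0.00391) / 0.969 = 0.06439 mg/L.
Travel time t = 1.8e+04 m / 0.39 m/s = 4.615e+04 s = 0.5342 d.
C = 0.06439·exp(−0.19·0.5342) = 0.06439·0.9035 = 0.05818 mg/L.

0.0582 mg/L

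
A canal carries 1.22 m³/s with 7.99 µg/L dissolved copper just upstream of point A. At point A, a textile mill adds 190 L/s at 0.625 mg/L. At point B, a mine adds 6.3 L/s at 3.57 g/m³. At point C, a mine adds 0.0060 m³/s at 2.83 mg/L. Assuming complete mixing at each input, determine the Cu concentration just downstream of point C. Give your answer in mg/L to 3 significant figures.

7.99 µg/L = 0.00799 mg/L.
190 L/s = 0.19 m³/s.
After input A: C = (1.22·0.00799 + 0.19·0.625) / 1.41 = 0.09113 mg/L.
6.3 L/s = 0.0063 m³/s.
After input B: C = (1.41·0.09113 + 0.0063·3.57) / 1.416 = 0.1066 mg/L.
After input C: C = (1.416·0.1066 + 0.006·2.83) / 1.422 = 0.1181 mg/L.

0.118 mg/L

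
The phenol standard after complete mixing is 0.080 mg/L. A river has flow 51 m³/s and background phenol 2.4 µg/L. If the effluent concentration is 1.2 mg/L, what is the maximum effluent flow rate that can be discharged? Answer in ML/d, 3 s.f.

305 ML/d

2.4 µg/L = 0.0024 mg/L.
Mass balance at complete mixing: C_std·(Q_w + Q_r) = Q_w·C_e + Q_r·C_b.
Rearranging, Q_w = Q_r·(C_std − C_b)/(C_e − C_std) = 51·(0.08 − 0.0024) / (1.2 − 0.08) = 3.534 m³/s.
= 305.3 ML/d.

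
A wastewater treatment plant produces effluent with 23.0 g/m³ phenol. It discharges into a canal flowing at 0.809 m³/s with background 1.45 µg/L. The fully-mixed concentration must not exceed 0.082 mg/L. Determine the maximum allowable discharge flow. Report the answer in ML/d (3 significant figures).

0.246 ML/d

1.45 µg/L = 0.00145 mg/L.
Mass balance at complete mixing: C_std·(Q_w + Q_r) = Q_w·C_e + Q_r·C_b.
Rearranging, Q_w = Q_r·(C_std − C_b)/(C_e − C_std) = 0.809·(0.082 − 0.00145) / (23 − 0.082) = 0.002843 m³/s.
= 0.2457 ML/d.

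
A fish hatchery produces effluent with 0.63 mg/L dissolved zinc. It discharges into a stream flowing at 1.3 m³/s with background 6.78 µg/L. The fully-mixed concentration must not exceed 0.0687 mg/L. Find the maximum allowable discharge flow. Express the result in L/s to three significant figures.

6.78 µg/L = 0.00678 mg/L.
Mass balance at complete mixing: C_std·(Q_w + Q_r) = Q_w·C_e + Q_r·C_b.
Rearranging, Q_w = Q_r·(C_std − C_b)/(C_e − C_std) = 1.3·(0.0687 − 0.00678) / (0.63 − 0.0687) = 0.1434 m³/s.
= 143.4 L/s.

143 L/s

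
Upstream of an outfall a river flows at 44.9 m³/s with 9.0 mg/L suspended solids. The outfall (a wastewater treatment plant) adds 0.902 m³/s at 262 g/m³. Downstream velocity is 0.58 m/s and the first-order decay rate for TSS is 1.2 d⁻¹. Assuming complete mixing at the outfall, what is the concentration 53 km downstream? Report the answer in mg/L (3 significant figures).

After complete mixing, C₀ = (0.902·262 + 44.9·9) / 45.8 = 13.98 mg/L.
Travel time t = 5.3e+04 m / 0.58 m/s = 9.138e+04 s = 1.058 d.
C = 13.98·exp(−1.2·1.058) = 13.98·0.2811 = 3.93 mg/L.

3.93 mg/L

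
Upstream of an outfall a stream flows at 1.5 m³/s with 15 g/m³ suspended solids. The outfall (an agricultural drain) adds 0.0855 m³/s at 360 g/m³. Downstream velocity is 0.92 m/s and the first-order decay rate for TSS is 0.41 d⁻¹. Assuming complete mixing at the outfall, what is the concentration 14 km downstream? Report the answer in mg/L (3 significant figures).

31.3 mg/L

After complete mixing, C₀ = (0.0855·360 + 1.5·15) / 1.585 = 33.6 mg/L.
Travel time t = 1.4e+04 m / 0.92 m/s = 1.522e+04 s = 0.1761 d.
C = 33.6·exp(−0.41·0.1761) = 33.6·0.9303 = 31.26 mg/L.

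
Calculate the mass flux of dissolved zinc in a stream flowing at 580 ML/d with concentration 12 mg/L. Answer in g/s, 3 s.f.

580 ML/d = 6.713 m³/s.
Mass flux = Q·C = 6.713 m³/s × 12 g/m³ = 80.56 g/s.

80.6 g/s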